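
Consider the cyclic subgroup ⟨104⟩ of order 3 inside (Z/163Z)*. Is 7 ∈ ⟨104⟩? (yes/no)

7 ∈ ⟨104⟩ iff 7^3 ≡ 1 (mod 163), since |⟨104⟩| = 3.
7^3 mod 163 = 17.
Since 17 ≠ 1, 7 does not lie in the subgroup.

no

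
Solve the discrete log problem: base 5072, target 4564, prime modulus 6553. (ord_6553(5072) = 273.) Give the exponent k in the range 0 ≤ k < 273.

117

Baby-step giant-step with m = ceil(sqrt(273)) = 17.
Baby table (5072^j mod 6553 for j=0..16):
  0:1  1:5072  2:4659  3:330  4:2745  5:4068  6:4052  7:1536
  8:5628  9:348  10:2299  11:2741  12:3439  13:5075  14:216  15:1201
  16:3735
Giant step factor: 5072^(-17) ≡ 2032 (mod 6553).
Scan 4564·2032^i mod 6553 for i = 0, 1, …:
  i=0: 4564   i=1: 1553   i=2: 3703   i=3: 1652
  i=4: 1728   i=5: 5441   i=6: 1201
Match at i=6, j=15: k = 6·17 + 15 = 117.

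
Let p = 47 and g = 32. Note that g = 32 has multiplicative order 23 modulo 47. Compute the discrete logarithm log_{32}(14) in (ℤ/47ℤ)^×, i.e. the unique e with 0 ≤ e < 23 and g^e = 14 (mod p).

21

Successive powers of 32 modulo 47:
  32^0=1  32^1=32  32^2=37  32^3=9  32^4=6  32^5=4
  32^6=34  32^7=7  32^8=36  32^9=24  32^10=16  32^11=42
  32^12=28  32^13=3  32^14=2  32^15=17  32^16=27  32^17=18
  32^18=12  32^19=8  32^20=21  32^21=14
So 32^21 ≡ 14 (mod 47), giving e = 21.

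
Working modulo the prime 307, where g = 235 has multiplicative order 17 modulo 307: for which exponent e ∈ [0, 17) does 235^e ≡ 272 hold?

Successive powers of 235 modulo 307:
  235^0=1  235^1=235  235^2=272
So 235^2 ≡ 272 (mod 307), giving e = 2.

2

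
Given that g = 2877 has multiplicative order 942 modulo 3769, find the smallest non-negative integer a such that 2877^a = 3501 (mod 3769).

Baby-step giant-step with m = ceil(sqrt(942)) = 31.
Baby table (2877^j mod 3769 for j=0..30):
  0:1  1:2877  2:405  3:564  4:1958  5:2280  6:1500  7:3764
  8:691  9:1744  10:949  11:1517  12:3676  13:38  14:25  15:314
  16:2587  17:2793  18:3722  19:465  20:3579  21:3644  22:2199  23:2141
  24:1111  25:235  26:1444  27:950  28:625  29:312  30:602
Giant step factor: 2877^(-31) ≡ 2028 (mod 3769).
Scan 3501·2028^i mod 3769 for i = 0, 1, …:
  i=0: 3501   i=1: 3001   i=2: 2862   i=3: 3645
  i=4: 1051   i=5: 1943   i=6: 1799   i=7: 3749
  i=8: 899   i=9: 2745     …   i=24: 2017
  i=25: 1111
Match at i=25, j=24: a = 25·31 + 24 = 799.

799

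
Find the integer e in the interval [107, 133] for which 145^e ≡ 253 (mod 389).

Compute 145^107 mod 389 = 116, then multiply by 145 repeatedly:
  145^107=116  145^108=93  145^109=259  145^110=211  145^111=253
Found 253 at exponent 111.

111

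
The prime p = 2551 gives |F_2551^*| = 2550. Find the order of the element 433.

The order of 433 must divide p − 1 = 2550 = 2 · 3 · 5^2 · 17.
Divisors: 1, 2, 3, 5, 6, 10, 15, 17, 25, 30, 34, 50, 51, 75, 85, 102, 150, 170, 255, 425, 510, 850, 1275, 2550.
Check each in increasing order: 433^1 ≡ 433;  433^2 ≡ 1266;  433^3 ≡ 2264;  433^5 ≡ 1451;  433^6 ≡ 737;  433^10 ≡ 826;  433^15 ≡ 2107;  433^17 ≡ 1667;  433^25 ≡ 600;  433^30 ≡ 709;  433^34 ≡ 850;  433^50 ≡ 309;  433^51 ≡ 1145;  433^75 ≡ 1728;  433^85 ≡ 1319;  433^102 ≡ 2362;  433^150 ≡ 1314;  433^170 ≡ 2530;  433^255 ≡ 362;  433^425 ≡ 51;  433^510 ≡ 943;  433^850 ≡ 50;  433^1275 ≡ 2550;  433^2550 ≡ 1.
Smallest exponent giving 1 is 2550.

2550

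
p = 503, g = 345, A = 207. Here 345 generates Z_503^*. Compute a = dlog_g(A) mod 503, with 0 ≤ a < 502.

Baby-step giant-step with m = ceil(sqrt(502)) = 23.
Baby table (345^j mod 503 for j=0..22):
  0:1  1:345  2:317  3:214  4:392  5:436  6:23  7:390
  8:249  9:395  10:465  11:471  12:26  13:419  14:194  15:31
  16:132  17:270  18:95  19:80  20:438  21:210  22:18
Giant step factor: 345^(-23) ≡ 159 (mod 503).
Scan 207·159^i mod 503 for i = 0, 1, …:
  i=0: 207   i=1: 218   i=2: 458   i=3: 390
Match at i=3, j=7: a = 3·23 + 7 = 76.

76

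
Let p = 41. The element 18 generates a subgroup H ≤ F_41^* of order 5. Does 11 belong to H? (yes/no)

11 ∈ ⟨18⟩ iff 11^5 ≡ 1 (mod 41), since |⟨18⟩| = 5.
11^5 mod 41 = 3.
Since 3 ≠ 1, 11 does not lie in the subgroup.

no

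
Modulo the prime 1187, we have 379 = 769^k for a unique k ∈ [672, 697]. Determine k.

672

Compute 769^672 mod 1187 = 379, then multiply by 769 repeatedly:
  769^672=379
Found 379 at exponent 672.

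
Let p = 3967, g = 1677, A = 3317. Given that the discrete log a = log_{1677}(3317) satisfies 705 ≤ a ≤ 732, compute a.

Compute 1677^705 mod 3967 = 346, then multiply by 1677 repeatedly:
  1677^705=346  1677^706=1060  1677^707=404  1677^708=3118  1677^709=380
  1677^710=2540  1677^711=2989  1677^712=2232  1677^713=2183  1677^714=3317
Found 3317 at exponent 714.

714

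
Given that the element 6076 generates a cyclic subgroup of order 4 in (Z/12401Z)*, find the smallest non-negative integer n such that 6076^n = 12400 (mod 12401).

Successive powers of 6076 modulo 12401:
  6076^0=1  6076^1=6076  6076^2=12400
So 6076^2 ≡ 12400 (mod 12401), giving n = 2.

2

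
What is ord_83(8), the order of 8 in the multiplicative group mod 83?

The order of 8 must divide p − 1 = 82 = 2 · 41.
Divisors: 1, 2, 41, 82.
Check each in increasing order: 8^1 ≡ 8;  8^2 ≡ 64;  8^41 ≡ 82;  8^82 ≡ 1.
Smallest exponent giving 1 is 82.

82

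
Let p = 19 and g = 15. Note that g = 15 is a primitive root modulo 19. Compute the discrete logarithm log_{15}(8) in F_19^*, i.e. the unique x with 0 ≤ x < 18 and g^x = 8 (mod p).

15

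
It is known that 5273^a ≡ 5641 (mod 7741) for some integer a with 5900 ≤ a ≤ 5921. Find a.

Compute 5273^5900 mod 7741 = 1885, then multiply by 5273 repeatedly:
  5273^5900=1885  5273^5901=161  5273^5902=5184  5273^5903=1761  5273^5904=4294
  5273^5905=7578  5273^5906=7493  5273^5907=525  5273^5908=4788  5273^5909=3723
  5273^5910=203  5273^5911=2161  5273^5912=201  5273^5913=7097  5273^5914=2487
  5273^5915=697  5273^5916=6047  5273^5917=652  5273^5918=992  5273^5919=5641
Found 5641 at exponent 5919.

5919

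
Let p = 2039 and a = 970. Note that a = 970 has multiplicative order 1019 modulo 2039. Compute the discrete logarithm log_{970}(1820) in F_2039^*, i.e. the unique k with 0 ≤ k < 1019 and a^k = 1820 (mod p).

Baby-step giant-step with m = ceil(sqrt(1019)) = 32.
Baby table (970^j mod 2039 for j=0..31):
  0:1  1:970  2:921  3:288  4:17  5:178  6:1384  7:818
  8:289  9:987  10:1099  11:1672  12:835  13:467  14:332  15:1917
  16:1961  17:1822  18:1566  19:2004  20:713  21:389  22:115  23:1444
  24:1926  25:496  26:1955  27:80  28:118  29:276  30:611  31:1360
Giant step factor: 970^(-32) ≡ 865 (mod 2039).
Scan 1820·865^i mod 2039 for i = 0, 1, …:
  i=0: 1820   i=1: 192   i=2: 921
Match at i=2, j=2: k = 2·32 + 2 = 66.

66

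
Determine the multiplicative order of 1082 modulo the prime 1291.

129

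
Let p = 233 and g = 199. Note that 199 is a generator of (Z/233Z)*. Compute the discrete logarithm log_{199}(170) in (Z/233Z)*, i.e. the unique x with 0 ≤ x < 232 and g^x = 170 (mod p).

Baby-step giant-step with m = ceil(sqrt(232)) = 16.
Baby table (199^j mod 233 for j=0..15):
  0:1  1:199  2:224  3:73  4:81  5:42  6:203  7:88
  8:37  9:140  10:133  11:138  12:201  13:156  14:55  15:227
Giant step factor: 199^(-16) ≡ 8 (mod 233).
Scan 170·8^i mod 233 for i = 0, 1, …:
  i=0: 170   i=1: 195   i=2: 162   i=3: 131
  i=4: 116   i=5: 229   i=6: 201
Match at i=6, j=12: x = 6·16 + 12 = 108.

108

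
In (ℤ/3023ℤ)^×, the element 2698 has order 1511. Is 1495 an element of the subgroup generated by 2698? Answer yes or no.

yes

1495 ∈ ⟨2698⟩ iff 1495^1511 ≡ 1 (mod 3023), since |⟨2698⟩| = 1511.
1495^1511 mod 3023 = 1.
Since 1 = 1, 1495 lies in the subgroup.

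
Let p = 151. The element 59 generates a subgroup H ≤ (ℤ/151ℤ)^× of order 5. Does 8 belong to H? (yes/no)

yes

⟨59⟩ has order 5; its elements mod 151 are {1, 8, 19, 59, 64}.
8 is in this set.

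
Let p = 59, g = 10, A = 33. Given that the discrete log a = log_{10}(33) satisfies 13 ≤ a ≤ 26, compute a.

19

Compute 10^13 mod 59 = 43, then multiply by 10 repeatedly:
  10^13=43  10^14=17  10^15=52  10^16=48  10^17=8
  10^18=21  10^19=33
Found 33 at exponent 19.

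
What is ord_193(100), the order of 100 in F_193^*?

96

The order of 100 must divide p − 1 = 192 = 2^6 · 3.
Divisors: 1, 2, 3, 4, 6, 8, 12, 16, 24, 32, 48, 64, 96, 192.
Check each in increasing order: 100^1 ≡ 100;  100^2 ≡ 157;  100^3 ≡ 67;  100^4 ≡ 138;  100^6 ≡ 50;  100^8 ≡ 130;  100^12 ≡ 184;  100^16 ≡ 109;  100^24 ≡ 81;  100^32 ≡ 108;  100^48 ≡ 192;  100^64 ≡ 84;  100^96 ≡ 1.
Smallest exponent giving 1 is 96.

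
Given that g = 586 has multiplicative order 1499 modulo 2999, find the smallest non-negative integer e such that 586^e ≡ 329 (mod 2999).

665

Baby-step giant-step with m = ceil(sqrt(1499)) = 39.
Baby table (586^j mod 2999 for j=0..38):
  0:1  1:586  2:1510  3:155  4:860  5:128  6:33  7:1344
  8:1846  9:2116  10:1389  11:1225  12:1089  13:2366  14:938  15:851
  16:852  17:1438  18:2948  19:104  20:964  21:1092  22:1125  23:2469
  24:1316  25:433  26:1822  27:48  28:1137  29:504  30:1442  31:2293
  32:146  33:1584  34:1533  35:1637  36:2601  37:694  38:1819
Giant step factor: 586^(-39) ≡ 577 (mod 2999).
Scan 329·577^i mod 2999 for i = 0, 1, …:
  i=0: 329   i=1: 896   i=2: 1164   i=3: 2851
  i=4: 1575   i=5: 78   i=6: 21   i=7: 121
  i=8: 840   i=9: 1841     …   i=16: 39
  i=17: 1510
Match at i=17, j=2: e = 17·39 + 2 = 665.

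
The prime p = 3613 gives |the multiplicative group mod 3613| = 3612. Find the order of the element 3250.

903

The order of 3250 must divide p − 1 = 3612 = 2^2 · 3 · 7 · 43.
Divisors: 1, 2, 3, 4, 6, 7, 12, 14, 21, 28, 42, 43, 84, 86, 129, 172, 258, 301, 516, 602, 903, 1204, 1806, 3612.
Check each in increasing order: 3250^1 ≡ 3250;  3250^2 ≡ 1701;  3250^3 ≡ 360;  3250^4 ≡ 3001;  3250^6 ≡ 3145;  3250^7 ≡ 73;  3250^12 ≡ 2244;  3250^14 ≡ 1716;  3250^21 ≡ 2426;  3250^28 ≡ 61;  3250^42 ≡ 3512;  3250^43 ≡ 533;  3250^84 ≡ 2975;  3250^86 ≡ 2275;  3250^129 ≡ 2220;  3250^172 ≡ 1809;  3250^258 ≡ 268;  3250^301 ≡ 1937;  3250^516 ≡ 3177;  3250^602 ≡ 1675;  3250^903 ≡ 1.
Smallest exponent giving 1 is 903.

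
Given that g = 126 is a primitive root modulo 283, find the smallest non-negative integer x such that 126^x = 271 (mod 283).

64

Baby-step giant-step with m = ceil(sqrt(282)) = 17.
Baby table (126^j mod 283 for j=0..16):
  0:1  1:126  2:28  3:132  4:218  5:17  6:161  7:193
  8:263  9:27  10:6  11:190  12:168  13:226  14:176  15:102
  16:117
Giant step factor: 126^(-17) ≡ 98 (mod 283).
Scan 271·98^i mod 283 for i = 0, 1, …:
  i=0: 271   i=1: 239   i=2: 216   i=3: 226
Match at i=3, j=13: x = 3·17 + 13 = 64.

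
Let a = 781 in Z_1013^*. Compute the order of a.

The order of 781 must divide p − 1 = 1012 = 2^2 · 11 · 23.
Divisors: 1, 2, 4, 11, 22, 23, 44, 46, 92, 253, 506, 1012.
Check each in increasing order: 781^1 ≡ 781;  781^2 ≡ 135;  781^4 ≡ 1004;  781^11 ≡ 645;  781^22 ≡ 695;  781^23 ≡ 840;  781^44 ≡ 837;  781^46 ≡ 552;  781^92 ≡ 804;  781^253 ≡ 1.
Smallest exponent giving 1 is 253.

253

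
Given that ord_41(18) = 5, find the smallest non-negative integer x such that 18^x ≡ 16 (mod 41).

4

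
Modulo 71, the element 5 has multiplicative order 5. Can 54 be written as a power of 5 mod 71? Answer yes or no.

yes

⟨5⟩ has order 5; its elements mod 71 are {1, 5, 25, 54, 57}.
54 is in this set.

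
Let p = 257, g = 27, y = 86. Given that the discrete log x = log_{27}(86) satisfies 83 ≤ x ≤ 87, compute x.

85

Compute 27^83 mod 257 = 206, then multiply by 27 repeatedly:
  27^83=206  27^84=165  27^85=86
Found 86 at exponent 85.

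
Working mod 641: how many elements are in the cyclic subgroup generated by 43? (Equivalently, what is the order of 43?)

640

The order of 43 must divide p − 1 = 640 = 2^7 · 5.
Divisors: 1, 2, 4, 5, 8, 10, 16, 20, 32, 40, 64, 80, 128, 160, 320, 640.
Check each in increasing order: 43^1 ≡ 43;  43^2 ≡ 567;  43^4 ≡ 348;  43^5 ≡ 221;  43^8 ≡ 596;  43^10 ≡ 125;  43^16 ≡ 102;  43^20 ≡ 241;  43^32 ≡ 148;  43^40 ≡ 391;  43^64 ≡ 110;  43^80 ≡ 323;  43^128 ≡ 562;  43^160 ≡ 487;  43^320 ≡ 640;  43^640 ≡ 1.
Smallest exponent giving 1 is 640.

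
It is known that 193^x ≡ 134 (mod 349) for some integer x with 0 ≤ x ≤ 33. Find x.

5

Compute 193^0 mod 349 = 1, then multiply by 193 repeatedly:
  193^0=1  193^1=193  193^2=255  193^3=6  193^4=111
  193^5=134
Found 134 at exponent 5.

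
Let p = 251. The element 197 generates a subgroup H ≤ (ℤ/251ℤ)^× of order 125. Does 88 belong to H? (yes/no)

yes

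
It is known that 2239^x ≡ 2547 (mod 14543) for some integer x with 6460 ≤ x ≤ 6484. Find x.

Compute 2239^6460 mod 14543 = 9887, then multiply by 2239 repeatedly:
  2239^6460=9887  2239^6461=2547
Found 2547 at exponent 6461.

6461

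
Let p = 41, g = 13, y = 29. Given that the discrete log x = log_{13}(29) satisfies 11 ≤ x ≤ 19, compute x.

Compute 13^11 mod 41 = 35, then multiply by 13 repeatedly:
  13^11=35  13^12=4  13^13=11  13^14=20  13^15=14
  13^16=18  13^17=29
Found 29 at exponent 17.

17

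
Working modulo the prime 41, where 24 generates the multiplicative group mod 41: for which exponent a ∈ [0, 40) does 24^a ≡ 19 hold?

13

Successive powers of 24 modulo 41:
  24^0=1  24^1=24  24^2=2  24^3=7  24^4=4  24^5=14
  24^6=8  24^7=28  24^8=16  24^9=15  24^10=32  24^11=30
  24^12=23  24^13=19
So 24^13 ≡ 19 (mod 41), giving a = 13.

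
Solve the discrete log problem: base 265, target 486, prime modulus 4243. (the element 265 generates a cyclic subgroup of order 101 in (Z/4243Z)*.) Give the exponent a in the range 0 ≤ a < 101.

75

Baby-step giant-step with m = ceil(sqrt(101)) = 11.
Baby table (265^j mod 4243 for j=0..10):
  0:1  1:265  2:2337  3:4070  4:828  5:3027  6:228  7:1018
  8:2461  9:2986  10:2092
Giant step factor: 265^(-11) ≡ 3548 (mod 4243).
Scan 486·3548^i mod 4243 for i = 0, 1, …:
  i=0: 486   i=1: 1670   i=2: 1932   i=3: 2291
  i=4: 3123   i=5: 1931   i=6: 2986
Match at i=6, j=9: a = 6·11 + 9 = 75.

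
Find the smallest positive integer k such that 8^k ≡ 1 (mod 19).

6

The order of 8 must divide p − 1 = 18 = 2 · 3^2.
Divisors: 1, 2, 3, 6, 9, 18.
Check each in increasing order: 8^1 ≡ 8;  8^2 ≡ 7;  8^3 ≡ 18;  8^6 ≡ 1.
Smallest exponent giving 1 is 6.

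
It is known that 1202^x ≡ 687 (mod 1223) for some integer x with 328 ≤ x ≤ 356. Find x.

354

Compute 1202^328 mod 1223 = 616, then multiply by 1202 repeatedly:
  1202^328=616  1202^329=517  1202^330=150  1202^331=519  1202^332=108
  1202^333=178  1202^334=1154  1202^335=226  1202^336=146  1202^337=603
  1202^338=790  1202^339=532  1202^340=1058  1202^341=1019  1202^342=615
  1202^343=538  1202^344=932  1202^345=1219  1202^346=84  1202^347=682
  1202^348=354  1202^349=1127  1202^350=793  1202^351=469  1202^352=1158
  1202^353=142  1202^354=687
Found 687 at exponent 354.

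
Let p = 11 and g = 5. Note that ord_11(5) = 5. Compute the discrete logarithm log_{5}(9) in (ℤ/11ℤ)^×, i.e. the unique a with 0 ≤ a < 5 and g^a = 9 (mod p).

4

Successive powers of 5 modulo 11:
  5^0=1  5^1=5  5^2=3  5^3=4  5^4=9
So 5^4 ≡ 9 (mod 11), giving a = 4.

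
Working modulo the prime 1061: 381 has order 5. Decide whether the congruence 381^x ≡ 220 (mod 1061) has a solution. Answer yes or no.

220 ∈ ⟨381⟩ iff 220^5 ≡ 1 (mod 1061), since |⟨381⟩| = 5.
220^5 mod 1061 = 1.
Since 1 = 1, 220 lies in the subgroup.

yes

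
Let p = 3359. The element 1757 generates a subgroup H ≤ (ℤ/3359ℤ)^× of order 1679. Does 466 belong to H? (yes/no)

no

466 ∈ ⟨1757⟩ iff 466^1679 ≡ 1 (mod 3359), since |⟨1757⟩| = 1679.
466^1679 mod 3359 = 3358.
Since 3358 ≠ 1, 466 does not lie in the subgroup.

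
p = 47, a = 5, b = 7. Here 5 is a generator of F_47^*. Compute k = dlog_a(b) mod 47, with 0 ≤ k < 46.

Baby-step giant-step with m = ceil(sqrt(46)) = 7.
Baby table (5^j mod 47 for j=0..6):
  0:1  1:5  2:25  3:31  4:14  5:23  6:21
Giant step factor: 5^(-7) ≡ 30 (mod 47).
Scan 7·30^i mod 47 for i = 0, 1, …:
  i=0: 7   i=1: 22   i=2: 2   i=3: 13
  i=4: 14
Match at i=4, j=4: k = 4·7 + 4 = 32.

32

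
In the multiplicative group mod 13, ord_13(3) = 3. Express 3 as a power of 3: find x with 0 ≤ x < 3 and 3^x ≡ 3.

Successive powers of 3 modulo 13:
  3^0=1  3^1=3
So 3^1 ≡ 3 (mod 13), giving x = 1.

1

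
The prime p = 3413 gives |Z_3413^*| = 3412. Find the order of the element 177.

853

The order of 177 must divide p − 1 = 3412 = 2^2 · 853.
Divisors: 1, 2, 4, 853, 1706, 3412.
Check each in increasing order: 177^1 ≡ 177;  177^2 ≡ 612;  177^4 ≡ 2527;  177^853 ≡ 1.
Smallest exponent giving 1 is 853.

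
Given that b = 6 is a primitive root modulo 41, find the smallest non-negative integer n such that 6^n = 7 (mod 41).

Successive powers of 6 modulo 41:
  6^0=1  6^1=6  6^2=36  6^3=11  6^4=25  6^5=27
  6^6=39  6^7=29  6^8=10  6^9=19  6^10=32  6^11=28
  6^12=4  6^13=24  6^14=21  6^15=3  6^16=18  6^17=26
  6^18=33  6^19=34  6^20=40  6^21=35  6^22=5  6^23=30
  6^24=16  6^25=14  6^26=2  6^27=12  6^28=31  6^29=22
  6^30=9  6^31=13  6^32=37  6^33=17  6^34=20  6^35=38
  6^36=23  6^37=15  6^38=8  6^39=7
So 6^39 ≡ 7 (mod 41), giving n = 39.

39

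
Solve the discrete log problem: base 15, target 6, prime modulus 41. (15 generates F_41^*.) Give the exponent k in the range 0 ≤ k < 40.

13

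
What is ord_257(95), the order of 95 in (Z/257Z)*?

64

The order of 95 must divide p − 1 = 256 = 2^8.
Divisors: 1, 2, 4, 8, 16, 32, 64, 128, 256.
Check each in increasing order: 95^1 ≡ 95;  95^2 ≡ 30;  95^4 ≡ 129;  95^8 ≡ 193;  95^16 ≡ 241;  95^32 ≡ 256;  95^64 ≡ 1.
Smallest exponent giving 1 is 64.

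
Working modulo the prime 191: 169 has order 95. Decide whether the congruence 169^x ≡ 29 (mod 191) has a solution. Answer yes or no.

no

29 ∈ ⟨169⟩ iff 29^95 ≡ 1 (mod 191), since |⟨169⟩| = 95.
29^95 mod 191 = 190.
Since 190 ≠ 1, 29 does not lie in the subgroup.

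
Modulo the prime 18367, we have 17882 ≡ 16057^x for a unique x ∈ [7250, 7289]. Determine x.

7283

Compute 16057^7250 mod 18367 = 16234, then multiply by 16057 repeatedly:
  16057^7250=16234  16057^7251=4874  16057^7252=31  16057^7253=1858  16057^7254=5898
  16057^7255=3934  16057^7256=4125  16057^7257=3723  16057^7258=13993  16057^7259=2090
  16057^7260=2621  16057^7261=6600  16057^7262=16977  16057^7263=15042  16057^7264=3344
  16057^7265=7867  16057^7266=10560  16057^7267=16143  16057^7268=13047  16057^7269=1677
  16057^7270=1567  16057^7271=16896  16057^7272=115  16057^7273=9855  16057^7274=10030
  16057^7275=9854  16057^7276=12340  16057^7277=184  16057^7278=15768  16057^7279=16048
  16057^7280=12093  16057^7281=1377  16057^7282=14988  16057^7283=17882
Found 17882 at exponent 7283.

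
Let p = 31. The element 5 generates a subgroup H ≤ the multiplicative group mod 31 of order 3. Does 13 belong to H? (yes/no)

no

⟨5⟩ has order 3; its elements mod 31 are {1, 5, 25}.
13 is not in this set.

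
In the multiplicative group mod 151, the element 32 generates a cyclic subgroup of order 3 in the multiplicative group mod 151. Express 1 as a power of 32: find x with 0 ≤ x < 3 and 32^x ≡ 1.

0

Successive powers of 32 modulo 151:
  32^0=1
So 32^0 ≡ 1 (mod 151), giving x = 0.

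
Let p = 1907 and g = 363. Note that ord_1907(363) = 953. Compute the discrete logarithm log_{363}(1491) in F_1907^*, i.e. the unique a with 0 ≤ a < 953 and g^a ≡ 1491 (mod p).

Baby-step giant-step with m = ceil(sqrt(953)) = 31.
Baby table (363^j mod 1907 for j=0..30):
  0:1  1:363  2:186  3:773  4:270  5:753  6:638  7:847
  8:434  9:1168  10:630  11:1757  12:853  13:705  14:377  15:1454
  16:1470  17:1557  18:719  19:1645  20:244  21:850  22:1523  23:1726
  24:1042  25:660  26:1205  27:712  28:1011  29:849  30:1160
Giant step factor: 363^(-31) ≡ 1086 (mod 1907).
Scan 1491·1086^i mod 1907 for i = 0, 1, …:
  i=0: 1491   i=1: 183   i=2: 410   i=3: 929
  i=4: 91   i=5: 1569   i=6: 983   i=7: 1525
  i=8: 874   i=9: 1385     …   i=28: 617
  i=29: 705
Match at i=29, j=13: a = 29·31 + 13 = 912.

912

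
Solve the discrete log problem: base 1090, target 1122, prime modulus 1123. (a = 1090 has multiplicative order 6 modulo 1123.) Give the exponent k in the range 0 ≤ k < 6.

3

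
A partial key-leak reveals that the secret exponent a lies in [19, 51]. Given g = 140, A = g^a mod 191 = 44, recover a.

27

Compute 140^19 mod 191 = 7, then multiply by 140 repeatedly:
  140^19=7  140^20=25  140^21=62  140^22=85  140^23=58
  140^24=98  140^25=159  140^26=104  140^27=44
Found 44 at exponent 27.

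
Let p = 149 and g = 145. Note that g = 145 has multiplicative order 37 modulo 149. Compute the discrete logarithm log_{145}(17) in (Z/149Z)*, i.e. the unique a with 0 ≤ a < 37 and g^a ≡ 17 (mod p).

25

Successive powers of 145 modulo 149:
  145^0=1  145^1=145  145^2=16  145^3=85  145^4=107  145^5=19
  145^6=73  145^7=6  145^8=125  145^9=96  145^10=63  145^11=46
  145^12=114  145^13=140  145^14=36  145^15=5  145^16=129  145^17=80
  145^18=127  145^19=88  145^20=95  145^21=67  145^22=30  145^23=29
  145^24=33  145^25=17
So 145^25 ≡ 17 (mod 149), giving a = 25.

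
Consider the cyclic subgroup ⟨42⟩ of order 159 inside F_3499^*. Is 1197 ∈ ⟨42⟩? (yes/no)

no

1197 ∈ ⟨42⟩ iff 1197^159 ≡ 1 (mod 3499), since |⟨42⟩| = 159.
1197^159 mod 3499 = 2840.
Since 2840 ≠ 1, 1197 does not lie in the subgroup.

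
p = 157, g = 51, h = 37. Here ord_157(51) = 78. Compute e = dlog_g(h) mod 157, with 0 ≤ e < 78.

Baby-step giant-step with m = ceil(sqrt(78)) = 9.
Baby table (51^j mod 157 for j=0..8):
  0:1  1:51  2:89  3:143  4:71  5:10  6:39  7:105
  8:17
Giant step factor: 51^(-9) ≡ 90 (mod 157).
Scan 37·90^i mod 157 for i = 0, 1, …:
  i=0: 37   i=1: 33   i=2: 144   i=3: 86
  i=4: 47   i=5: 148   i=6: 132   i=7: 105
Match at i=7, j=7: e = 7·9 + 7 = 70.

70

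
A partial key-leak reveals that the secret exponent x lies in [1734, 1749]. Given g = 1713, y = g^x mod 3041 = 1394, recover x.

Compute 1713^1734 mod 3041 = 941, then multiply by 1713 repeatedly:
  1713^1734=941  1713^1735=203  1713^1736=1065  1713^1737=2786  1713^1738=1089
  1713^1739=1324  1713^1740=2467  1713^1741=2022  1713^1742=3028  1713^1743=2059
  1713^1744=2548  1713^1745=889  1713^1746=2357  1713^1747=2134  1713^1748=260
  1713^1749=1394
Found 1394 at exponent 1749.

1749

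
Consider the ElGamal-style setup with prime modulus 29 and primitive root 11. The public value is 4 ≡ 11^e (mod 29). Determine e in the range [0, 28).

18

Successive powers of 11 modulo 29:
  11^0=1  11^1=11  11^2=5  11^3=26  11^4=25  11^5=14
  11^6=9  11^7=12  11^8=16  11^9=2  11^10=22  11^11=10
  11^12=23  11^13=21  11^14=28  11^15=18  11^16=24  11^17=3
  11^18=4
So 11^18 ≡ 4 (mod 29), giving e = 18.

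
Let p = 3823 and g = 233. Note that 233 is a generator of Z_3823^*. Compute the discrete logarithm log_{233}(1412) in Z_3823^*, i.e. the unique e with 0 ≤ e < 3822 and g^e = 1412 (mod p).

3176

Baby-step giant-step with m = ceil(sqrt(3822)) = 62.
Baby table (233^j mod 3823 for j=0..61):
  0:1  1:233  2:767  3:2853  4:3370  5:1495  6:442  7:3588
  8:2590  9:3259  10:2393  11:3234  12:391  13:3174  14:1703  15:3030
  16:2558  17:3449  18:787  19:3690  20:3418  21:1210  22:2851  23:2904
  24:3784  25:2382  26:671  27:3423  28:2375  29:2863  30:1877  31:1519
  32:2211  33:2881  34:2248  35:33  36:43  37:2373  38:2397  39:343
  40:3459  41:3117  42:3714  43:1364  44:503  45:2509  46:3501  47:1434
  48:1521  49:2677  50:592  51:308  52:2950  53:3033  54:3257  55:1927
  56:1700  57:2331  58:257  59:2536  60:2146  61:3028
Giant step factor: 233^(-62) ≡ 1705 (mod 3823).
Scan 1412·1705^i mod 3823 for i = 0, 1, …:
  i=0: 1412   i=1: 2793   i=2: 2430   i=3: 2841
  i=4: 164   i=5: 541   i=6: 1062   i=7: 2431
  i=8: 723   i=9: 1709     …   i=50: 3463
  i=51: 1703
Match at i=51, j=14: e = 51·62 + 14 = 3176.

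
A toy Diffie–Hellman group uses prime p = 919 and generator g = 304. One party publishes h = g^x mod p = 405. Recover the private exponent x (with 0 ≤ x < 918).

Baby-step giant-step with m = ceil(sqrt(918)) = 31.
Baby table (304^j mod 919 for j=0..30):
  0:1  1:304  2:516  3:634  4:665  5:899  6:353  7:708
  8:186  9:485  10:400  11:292  12:544  13:875  14:409  15:271
  16:593  17:148  18:880  19:91  20:94  21:87  22:716  23:780
  24:18  25:877  26:98  27:384  28:23  29:559  30:840
Giant step factor: 304^(-31) ≡ 806 (mod 919).
Scan 405·806^i mod 919 for i = 0, 1, …:
  i=0: 405   i=1: 185   i=2: 232   i=3: 435
  i=4: 471   i=5: 79   i=6: 263   i=7: 608
  i=8: 221   i=9: 759     …   i=19: 561
  i=20: 18
Match at i=20, j=24: x = 20·31 + 24 = 644.

644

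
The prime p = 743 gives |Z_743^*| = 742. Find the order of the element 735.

742

The order of 735 must divide p − 1 = 742 = 2 · 7 · 53.
Divisors: 1, 2, 7, 14, 53, 106, 371, 742.
Check each in increasing order: 735^1 ≡ 735;  735^2 ≡ 64;  735^7 ≡ 337;  735^14 ≡ 633;  735^53 ≡ 632;  735^106 ≡ 433;  735^371 ≡ 742;  735^742 ≡ 1.
Smallest exponent giving 1 is 742.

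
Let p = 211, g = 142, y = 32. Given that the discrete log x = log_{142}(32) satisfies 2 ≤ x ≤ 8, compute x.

5

Compute 142^2 mod 211 = 119, then multiply by 142 repeatedly:
  142^2=119  142^3=18  142^4=24  142^5=32
Found 32 at exponent 5.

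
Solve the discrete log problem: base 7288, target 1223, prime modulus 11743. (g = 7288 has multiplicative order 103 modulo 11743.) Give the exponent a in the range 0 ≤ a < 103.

66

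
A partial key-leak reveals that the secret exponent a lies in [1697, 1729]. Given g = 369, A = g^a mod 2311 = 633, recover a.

Compute 369^1697 mod 2311 = 150, then multiply by 369 repeatedly:
  369^1697=150  369^1698=2197  369^1699=1843  369^1700=633
Found 633 at exponent 1700.

1700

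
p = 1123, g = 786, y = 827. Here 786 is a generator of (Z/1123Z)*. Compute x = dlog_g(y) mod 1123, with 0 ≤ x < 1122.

379

Baby-step giant-step with m = ceil(sqrt(1122)) = 34.
Baby table (786^j mod 1123 for j=0..33):
  0:1  1:786  2:146  3:210  4:1102  5:339  6:303  7:82
  8:441  9:742  10:375  11:524  12:846  13:140  14:1109  15:226
  16:202  17:429  18:294  19:869  20:250  21:1098  22:564  23:842
  24:365  25:525  26:509  27:286  28:196  29:205  30:541  31:732
  32:376  33:187
Giant step factor: 786^(-34) ≡ 60 (mod 1123).
Scan 827·60^i mod 1123 for i = 0, 1, …:
  i=0: 827   i=1: 208   i=2: 127   i=3: 882
  i=4: 139   i=5: 479   i=6: 665   i=7: 595
  i=8: 887   i=9: 439   i=10: 511   i=11: 339
Match at i=11, j=5: x = 11·34 + 5 = 379.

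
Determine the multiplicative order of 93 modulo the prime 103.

17

The order of 93 must divide p − 1 = 102 = 2 · 3 · 17.
Divisors: 1, 2, 3, 6, 17, 34, 51, 102.
Check each in increasing order: 93^1 ≡ 93;  93^2 ≡ 100;  93^3 ≡ 30;  93^6 ≡ 76;  93^17 ≡ 1.
Smallest exponent giving 1 is 17.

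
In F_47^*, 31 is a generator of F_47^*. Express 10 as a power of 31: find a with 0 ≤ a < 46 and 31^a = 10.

Baby-step giant-step with m = ceil(sqrt(46)) = 7.
Baby table (31^j mod 47 for j=0..6):
  0:1  1:31  2:21  3:40  4:18  5:41  6:2
Giant step factor: 31^(-7) ≡ 22 (mod 47).
Scan 10·22^i mod 47 for i = 0, 1, …:
  i=0: 10   i=1: 32   i=2: 46   i=3: 25
  i=4: 33   i=5: 21
Match at i=5, j=2: a = 5·7 + 2 = 37.

37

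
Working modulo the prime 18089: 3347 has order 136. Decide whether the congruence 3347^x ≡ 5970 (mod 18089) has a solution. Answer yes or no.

yes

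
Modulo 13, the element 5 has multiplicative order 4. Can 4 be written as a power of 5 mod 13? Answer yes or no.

no

⟨5⟩ has order 4; its elements mod 13 are {1, 5, 8, 12}.
4 is not in this set.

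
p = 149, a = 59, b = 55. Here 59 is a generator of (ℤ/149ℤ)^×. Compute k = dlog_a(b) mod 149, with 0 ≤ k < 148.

Baby-step giant-step with m = ceil(sqrt(148)) = 13.
Baby table (59^j mod 149 for j=0..12):
  0:1  1:59  2:54  3:57  4:85  5:98  6:120  7:77
  8:73  9:135  10:68  11:138  12:96
Giant step factor: 59^(-13) ≡ 75 (mod 149).
Scan 55·75^i mod 149 for i = 0, 1, …:
  i=0: 55   i=1: 102   i=2: 51   i=3: 100
  i=4: 50   i=5: 25   i=6: 87   i=7: 118
  i=8: 59
Match at i=8, j=1: k = 8·13 + 1 = 105.

105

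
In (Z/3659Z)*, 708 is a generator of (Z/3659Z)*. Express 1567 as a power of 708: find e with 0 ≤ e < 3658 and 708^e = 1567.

1424

Baby-step giant-step with m = ceil(sqrt(3658)) = 61.
Baby table (708^j mod 3659 for j=0..60):
  0:1  1:708  2:3640  3:1184  4:361  5:3117  6:459  7:2980
  8:2256  9:1924  10:1044  11:34  12:2118  13:3013  14:7  15:1297
  16:3526  17:970  18:2527  19:3524  20:3213  21:2565  22:1156  23:2491
  24:3649  25:238  26:190  27:2796  28:49  29:1761  30:2728  31:3131
  32:3053  33:2714  34:537  35:3319  36:774  37:2801  38:3589  39:1666
  40:1330  41:1277  42:343  43:1350  44:801  45:3622  46:3076  47:703
  48:100  49:1279  50:1759  51:1312  52:3169  53:685  54:1992  55:1621
  56:2401  57:2132  58:1948  59:3400  60:3237
Giant step factor: 708^(-61) ≡ 461 (mod 3659).
Scan 1567·461^i mod 3659 for i = 0, 1, …:
  i=0: 1567   i=1: 1564   i=2: 181   i=3: 2943
  i=4: 2893   i=5: 1797   i=6: 1483   i=7: 3089
  i=8: 678   i=9: 1543     …   i=22: 2474
  i=23: 2565
Match at i=23, j=21: e = 23·61 + 21 = 1424.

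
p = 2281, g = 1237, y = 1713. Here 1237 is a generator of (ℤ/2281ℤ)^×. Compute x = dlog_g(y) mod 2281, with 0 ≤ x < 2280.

Baby-step giant-step with m = ceil(sqrt(2280)) = 48.
Baby table (1237^j mod 2281 for j=0..47):
  0:1  1:1237  2:1899  3:1914  4:2221  5:1053  6:110  7:1491
  8:1319  9:688  10:243  11:1780  12:695  13:2059  14:1387  15:407
  16:1639  17:1915  18:1177  19:671  20:2024  21:1431  22:91  23:798
  24:1734  25:818  26:1383  27:21  28:886  29:1102  30:1417  31:1021
  32:1584  33:29  34:1658  35:327  36:762  37:541  38:884  39:909
  40:2181  41:1755  42:1704  43:204  44:1438  45:1907  46:405  47:1446
Giant step factor: 1237^(-48) ≡ 533 (mod 2281).
Scan 1713·533^i mod 2281 for i = 0, 1, …:
  i=0: 1713   i=1: 629   i=2: 2231   i=3: 722
  i=4: 1618   i=5: 176   i=6: 287   i=7: 144
  i=8: 1479   i=9: 1362     …   i=42: 1354
  i=43: 886
Match at i=43, j=28: x = 43·48 + 28 = 2092.

2092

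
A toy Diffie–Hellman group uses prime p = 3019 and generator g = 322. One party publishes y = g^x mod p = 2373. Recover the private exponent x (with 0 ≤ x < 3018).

Baby-step giant-step with m = ceil(sqrt(3018)) = 55.
Baby table (322^j mod 3019 for j=0..54):
  0:1  1:322  2:1038  3:2146  4:2680  5:2545  6:1341  7:85
  8:199  9:679  10:1270  11:1375  12:1976  13:2282  14:1187  15:1820
  16:354  17:2285  18:2153  19:1915  20:754  21:1268  22:731  23:2919
  24:1009  25:1865  26:2768  27:691  28:2115  29:1755  30:557  31:1233
  32:1537  33:2817  34:1374  35:1654  36:1244  37:2060  38:2159  39:828
  40:944  41:2068  42:1716  43:75  44:3017  45:2375  46:943  47:1746
  48:678  49:948  50:337  51:2849  52:2621  53:1661  54:479
Giant step factor: 322^(-55) ≡ 1459 (mod 3019).
Scan 2373·1459^i mod 3019 for i = 0, 1, …:
  i=0: 2373   i=1: 2433   i=2: 2422   i=3: 1468
  i=4: 1341
Match at i=4, j=6: x = 4·55 + 6 = 226.

226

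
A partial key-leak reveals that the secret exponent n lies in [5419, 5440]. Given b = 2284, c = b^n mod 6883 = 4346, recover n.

Compute 2284^5419 mod 6883 = 98, then multiply by 2284 repeatedly:
  2284^5419=98  2284^5420=3576  2284^5421=4346
Found 4346 at exponent 5421.

5421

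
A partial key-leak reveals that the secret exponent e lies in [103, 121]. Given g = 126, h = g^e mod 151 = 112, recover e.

103

Compute 126^103 mod 151 = 112, then multiply by 126 repeatedly:
  126^103=112
Found 112 at exponent 103.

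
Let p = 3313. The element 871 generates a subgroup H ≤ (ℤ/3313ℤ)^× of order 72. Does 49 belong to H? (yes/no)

no

49 ∈ ⟨871⟩ iff 49^72 ≡ 1 (mod 3313), since |⟨871⟩| = 72.
49^72 mod 3313 = 2977.
Since 2977 ≠ 1, 49 does not lie in the subgroup.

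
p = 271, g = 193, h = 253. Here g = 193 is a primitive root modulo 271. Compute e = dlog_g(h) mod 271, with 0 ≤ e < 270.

Baby-step giant-step with m = ceil(sqrt(270)) = 17.
Baby table (193^j mod 271 for j=0..16):
  0:1  1:193  2:122  3:240  4:250  5:12  6:148  7:109
  8:170  9:19  10:144  11:150  12:224  13:143  14:228  15:102
  16:174
Giant step factor: 193^(-17) ≡ 234 (mod 271).
Scan 253·234^i mod 271 for i = 0, 1, …:
  i=0: 253   i=1: 124   i=2: 19
Match at i=2, j=9: e = 2·17 + 9 = 43.

43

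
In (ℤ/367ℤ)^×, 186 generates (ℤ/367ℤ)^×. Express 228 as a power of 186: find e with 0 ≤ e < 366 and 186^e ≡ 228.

314

Baby-step giant-step with m = ceil(sqrt(366)) = 20.
Baby table (186^j mod 367 for j=0..19):
  0:1  1:186  2:98  3:245  4:62  5:155  6:204  7:143
  8:174  9:68  10:170  11:58  12:145  13:179  14:264  15:293
  16:182  17:88  18:220  19:183
Giant step factor: 186^(-20) ≡ 146 (mod 367).
Scan 228·146^i mod 367 for i = 0, 1, …:
  i=0: 228   i=1: 258   i=2: 234   i=3: 33
  i=4: 47   i=5: 256   i=6: 309   i=7: 340
  i=8: 95   i=9: 291     …   i=14: 37
  i=15: 264
Match at i=15, j=14: e = 15·20 + 14 = 314.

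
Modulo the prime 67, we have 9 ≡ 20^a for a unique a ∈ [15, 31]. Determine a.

Compute 20^15 mod 67 = 53, then multiply by 20 repeatedly:
  20^15=53  20^16=55  20^17=28  20^18=24  20^19=11
  20^20=19  20^21=45  20^22=29  20^23=44  20^24=9
Found 9 at exponent 24.

24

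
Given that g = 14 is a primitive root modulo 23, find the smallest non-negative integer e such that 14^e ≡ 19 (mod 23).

Successive powers of 14 modulo 23:
  14^0=1  14^1=14  14^2=12  14^3=7  14^4=6  14^5=15
  14^6=3  14^7=19
So 14^7 ≡ 19 (mod 23), giving e = 7.

7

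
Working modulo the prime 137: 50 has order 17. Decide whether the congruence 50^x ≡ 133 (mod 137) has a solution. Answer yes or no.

yes

⟨50⟩ has order 17; its elements mod 137 are {1, 16, 34, 38, 50, 56, 59, 60, 72, 73, 74, 88, 115, 119, 122, 123, 133}.
133 is in this set.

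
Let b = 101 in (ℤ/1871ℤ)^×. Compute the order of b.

The order of 101 must divide p − 1 = 1870 = 2 · 5 · 11 · 17.
Divisors: 1, 2, 5, 10, 11, 17, 22, 34, 55, 85, 110, 170, 187, 374, 935, 1870.
Check each in increasing order: 101^1 ≡ 101;  101^2 ≡ 846;  101^5 ≡ 1231;  101^10 ≡ 1722;  101^11 ≡ 1790;  101^17 ≡ 782;  101^22 ≡ 948;  101^34 ≡ 1578;  101^55 ≡ 1844;  101^85 ≡ 567;  101^110 ≡ 729;  101^170 ≡ 1548;  101^187 ≡ 1870;  101^374 ≡ 1.
Smallest exponent giving 1 is 374.

374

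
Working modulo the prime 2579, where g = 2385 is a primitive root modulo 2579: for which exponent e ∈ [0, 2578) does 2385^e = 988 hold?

1565

Baby-step giant-step with m = ceil(sqrt(2578)) = 51.
Baby table (2385^j mod 2579 for j=0..50):
  0:1  1:2385  2:1530  3:2344  4:1747  5:1510  6:1066  7:2095
  8:1052  9:2232  10:264  11:364  12:1596  13:2435  14:2146  15:1474
  16:313  17:1174  18:1775  19:1236  20:63  21:673  22:967  23:669
  24:1743  25:2286  26:104  27:456  28:1801  29:1350  30:1158  31:2300
  32:2546  33:1244  34:1090  35:18  36:1666  37:1750  38:928  39:498
  40:1390  41:1135  42:1604  43:883  44:1491  45:2173  46:1394  47:359
  48:2566  49:2522  50:742
Giant step factor: 2385^(-51) ≡ 959 (mod 2579).
Scan 988·959^i mod 2579 for i = 0, 1, …:
  i=0: 988   i=1: 999   i=2: 1232   i=3: 306
  i=4: 2027   i=5: 1906   i=6: 1922   i=7: 1792
  i=8: 914   i=9: 2245     …   i=29: 831
  i=30: 18
Match at i=30, j=35: e = 30·51 + 35 = 1565.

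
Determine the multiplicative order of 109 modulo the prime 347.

The order of 109 must divide p − 1 = 346 = 2 · 173.
Divisors: 1, 2, 173, 346.
Check each in increasing order: 109^1 ≡ 109;  109^2 ≡ 83;  109^173 ≡ 1.
Smallest exponent giving 1 is 173.

173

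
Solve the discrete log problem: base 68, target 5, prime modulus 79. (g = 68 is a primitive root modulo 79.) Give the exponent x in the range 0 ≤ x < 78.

64

Baby-step giant-step with m = ceil(sqrt(78)) = 9.
Baby table (68^j mod 79 for j=0..8):
  0:1  1:68  2:42  3:12  4:26  5:30  6:65  7:75
  8:44
Giant step factor: 68^(-9) ≡ 71 (mod 79).
Scan 5·71^i mod 79 for i = 0, 1, …:
  i=0: 5   i=1: 39   i=2: 4   i=3: 47
  i=4: 19   i=5: 6   i=6: 31   i=7: 68
Match at i=7, j=1: x = 7·9 + 1 = 64.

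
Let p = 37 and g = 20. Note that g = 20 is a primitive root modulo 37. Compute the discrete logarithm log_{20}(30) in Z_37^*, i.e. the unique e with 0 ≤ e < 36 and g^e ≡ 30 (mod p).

Successive powers of 20 modulo 37:
  20^0=1  20^1=20  20^2=30
So 20^2 ≡ 30 (mod 37), giving e = 2.

2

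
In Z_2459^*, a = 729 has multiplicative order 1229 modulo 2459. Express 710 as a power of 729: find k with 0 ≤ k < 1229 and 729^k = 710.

351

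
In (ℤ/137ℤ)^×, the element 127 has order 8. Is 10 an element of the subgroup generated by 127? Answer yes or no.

yes

10 ∈ ⟨127⟩ iff 10^8 ≡ 1 (mod 137), since |⟨127⟩| = 8.
10^8 mod 137 = 1.
Since 1 = 1, 10 lies in the subgroup.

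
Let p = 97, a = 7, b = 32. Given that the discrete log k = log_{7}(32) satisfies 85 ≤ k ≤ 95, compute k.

86

Compute 7^85 mod 97 = 60, then multiply by 7 repeatedly:
  7^85=60  7^86=32
Found 32 at exponent 86.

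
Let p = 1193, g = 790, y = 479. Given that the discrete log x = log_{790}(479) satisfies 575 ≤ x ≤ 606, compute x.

581

Compute 790^575 mod 1193 = 1103, then multiply by 790 repeatedly:
  790^575=1103  790^576=480  790^577=1019  790^578=928  790^579=618
  790^580=283  790^581=479
Found 479 at exponent 581.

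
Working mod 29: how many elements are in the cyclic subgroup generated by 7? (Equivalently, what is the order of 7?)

7

The order of 7 must divide p − 1 = 28 = 2^2 · 7.
Divisors: 1, 2, 4, 7, 14, 28.
Check each in increasing order: 7^1 ≡ 7;  7^2 ≡ 20;  7^4 ≡ 23;  7^7 ≡ 1.
Smallest exponent giving 1 is 7.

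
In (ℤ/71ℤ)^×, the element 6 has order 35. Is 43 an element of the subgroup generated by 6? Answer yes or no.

yes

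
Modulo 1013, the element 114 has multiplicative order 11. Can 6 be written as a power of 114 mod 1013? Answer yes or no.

no

6 ∈ ⟨114⟩ iff 6^11 ≡ 1 (mod 1013), since |⟨114⟩| = 11.
6^11 mod 1013 = 223.
Since 223 ≠ 1, 6 does not lie in the subgroup.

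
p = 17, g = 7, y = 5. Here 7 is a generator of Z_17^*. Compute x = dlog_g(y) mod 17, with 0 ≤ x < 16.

Successive powers of 7 modulo 17:
  7^0=1  7^1=7  7^2=15  7^3=3  7^4=4  7^5=11
  7^6=9  7^7=12  7^8=16  7^9=10  7^10=2  7^11=14
  7^12=13  7^13=6  7^14=8  7^15=5
So 7^15 ≡ 5 (mod 17), giving x = 15.

15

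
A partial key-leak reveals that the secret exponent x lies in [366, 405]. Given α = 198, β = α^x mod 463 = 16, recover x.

376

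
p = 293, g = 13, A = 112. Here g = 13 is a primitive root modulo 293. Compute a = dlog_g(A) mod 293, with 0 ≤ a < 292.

79

Baby-step giant-step with m = ceil(sqrt(292)) = 18.
Baby table (13^j mod 293 for j=0..17):
  0:1  1:13  2:169  3:146  4:140  5:62  6:220  7:223
  8:262  9:183  10:35  11:162  12:55  13:129  14:212  15:119
  16:82  17:187
Giant step factor: 13^(-18) ≡ 64 (mod 293).
Scan 112·64^i mod 293 for i = 0, 1, …:
  i=0: 112   i=1: 136   i=2: 207   i=3: 63
  i=4: 223
Match at i=4, j=7: a = 4·18 + 7 = 79.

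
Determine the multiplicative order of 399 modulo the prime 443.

221

The order of 399 must divide p − 1 = 442 = 2 · 13 · 17.
Divisors: 1, 2, 13, 17, 26, 34, 221, 442.
Check each in increasing order: 399^1 ≡ 399;  399^2 ≡ 164;  399^13 ≡ 59;  399^17 ≡ 38;  399^26 ≡ 380;  399^34 ≡ 115;  399^221 ≡ 1.
Smallest exponent giving 1 is 221.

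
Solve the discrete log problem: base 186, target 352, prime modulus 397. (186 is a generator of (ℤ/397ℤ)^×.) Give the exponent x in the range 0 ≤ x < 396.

79

Baby-step giant-step with m = ceil(sqrt(396)) = 20.
Baby table (186^j mod 397 for j=0..19):
  0:1  1:186  2:57  3:280  4:73  5:80  6:191  7:193
  8:168  9:282  10:48  11:194  12:354  13:339  14:328  15:267
  16:37  17:133  18:124  19:38
Giant step factor: 186^(-20) ≡ 341 (mod 397).
Scan 352·341^i mod 397 for i = 0, 1, …:
  i=0: 352   i=1: 138   i=2: 212   i=3: 38
Match at i=3, j=19: x = 3·20 + 19 = 79.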